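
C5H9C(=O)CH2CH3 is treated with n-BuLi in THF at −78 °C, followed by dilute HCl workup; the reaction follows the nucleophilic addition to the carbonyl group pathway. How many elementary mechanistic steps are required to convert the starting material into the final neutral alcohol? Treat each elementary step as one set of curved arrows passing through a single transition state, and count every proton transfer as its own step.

Step 1: Nucleophilic addition: the carbanion-like carbon of n-BuLi adds to the carbonyl carbon, pushing the π(C=O) electron pair onto oxygen and giving a tetrahedral alkoxide.
Step 2: On dilute HCl workup the alkoxide oxygen is protonated, giving an alcohol.
Total: 2 elementary steps.

2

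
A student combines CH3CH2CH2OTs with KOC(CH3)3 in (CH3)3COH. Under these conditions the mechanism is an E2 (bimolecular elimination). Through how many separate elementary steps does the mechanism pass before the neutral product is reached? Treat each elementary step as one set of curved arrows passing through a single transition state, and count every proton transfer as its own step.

Step 1: The strong base (CH3)3CO⁻ removes a β-hydrogen; in the same concerted event the electrons of the breaking C–H bond form the new π(C=C) bond and the C–O σ-bond breaks, expelling TsO⁻. Anti-periplanar geometry; one transition state.
Total: 1 elementary step.

1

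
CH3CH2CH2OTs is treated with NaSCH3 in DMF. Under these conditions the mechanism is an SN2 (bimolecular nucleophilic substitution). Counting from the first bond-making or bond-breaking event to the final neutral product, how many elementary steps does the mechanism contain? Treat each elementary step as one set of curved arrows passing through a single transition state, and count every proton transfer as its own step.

Step 1: The methanethiolate nucleophile donates a lone pair from S to the α-carbon in a backside attack; simultaneously the C–O σ-bond breaks and both of its electrons leave with TsO⁻. One concerted step with inversion of configuration.
Total: 1 elementary step.

1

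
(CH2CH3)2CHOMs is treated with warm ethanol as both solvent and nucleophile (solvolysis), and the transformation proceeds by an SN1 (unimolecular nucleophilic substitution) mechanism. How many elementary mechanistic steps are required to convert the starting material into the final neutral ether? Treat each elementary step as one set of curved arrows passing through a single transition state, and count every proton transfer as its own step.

Step 1: Unassisted departure of MsO⁻ (taking the C–O bonding pair) generates a secondary carbocation.
(No 1,2-shift: no single shift to an adjacent carbon would give a more stable cation.)
Step 2: Nucleophilic capture: the oxygen of CH3CH2OH bonds to the cationic carbon, producing an oxonium-ion intermediate.
Step 3: Proton transfer from the O–H of the oxonium ion to a solvent molecule delivers the neutral ether.
Total: 3 elementary steps.

3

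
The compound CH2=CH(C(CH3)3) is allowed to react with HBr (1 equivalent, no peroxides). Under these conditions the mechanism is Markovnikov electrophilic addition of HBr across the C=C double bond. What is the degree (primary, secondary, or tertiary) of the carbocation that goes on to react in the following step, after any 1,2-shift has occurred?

tertiary

Step 1: Electrophilic addition begins with the π(C=C) electrons forming a bond to the proton of HBr. Following Markovnikov's rule, the resulting cation is secondary. The H–Br bond breaks heterolytically, releasing Br⁻.
Step 2: Carbocation rearrangement: a 1,2-methyl shift from the adjacent tert-butyl carbon converts the initially-formed secondary cation into the more stable tertiary cation.
The cation rearranges from secondary to tertiary via a 1,2-methyl shift from the adjacent tert-butyl carbon; the tertiary cation is what reacts next.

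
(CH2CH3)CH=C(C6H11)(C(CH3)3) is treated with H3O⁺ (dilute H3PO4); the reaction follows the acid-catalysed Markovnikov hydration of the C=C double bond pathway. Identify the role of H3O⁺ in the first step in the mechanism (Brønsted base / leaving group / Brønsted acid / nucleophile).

Step 1: The π electrons of the C=C bond attack a proton of H3O⁺; Markovnikov addition places the new C–H on the less-substituted alkene carbon, so the positive charge ends up on the more-substituted carbon — a tertiary carbocation. H2O is released.
H3O⁺ in the first step donates a proton in a proton-transfer step — a Brønsted acid.

Brønsted acid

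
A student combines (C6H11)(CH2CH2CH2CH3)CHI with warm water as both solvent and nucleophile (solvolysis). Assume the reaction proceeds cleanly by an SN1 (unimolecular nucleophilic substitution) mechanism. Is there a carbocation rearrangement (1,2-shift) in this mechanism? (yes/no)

The first-formed carbocation is secondary.
The adjacent cyclohexyl carbon already bears 2 other carbon substituents and has a hydrogen to migrate; after a 1,2-hydride shift from that carbon the positive charge sits on a tertiary centre.
Tertiary is more stable than secondary, so the shift occurs.

yes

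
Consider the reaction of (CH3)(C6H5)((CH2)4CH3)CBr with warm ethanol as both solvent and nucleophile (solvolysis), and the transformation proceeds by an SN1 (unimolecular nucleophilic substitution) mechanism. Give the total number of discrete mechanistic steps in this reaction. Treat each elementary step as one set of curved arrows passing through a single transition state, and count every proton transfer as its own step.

Step 1: Unassisted departure of Br⁻ (taking the C–Br bonding pair) generates a tertiary carbocation.
(No 1,2-shift: no single shift to an adjacent carbon would give a more stable cation.)
Step 2: Nucleophilic capture: the oxygen of CH3CH2OH bonds to the cationic carbon, producing an oxonium-ion intermediate.
Step 3: Deprotonation of the oxonium oxygen by solvent ethanol yields the neutral ether.
Total: 3 elementary steps.

3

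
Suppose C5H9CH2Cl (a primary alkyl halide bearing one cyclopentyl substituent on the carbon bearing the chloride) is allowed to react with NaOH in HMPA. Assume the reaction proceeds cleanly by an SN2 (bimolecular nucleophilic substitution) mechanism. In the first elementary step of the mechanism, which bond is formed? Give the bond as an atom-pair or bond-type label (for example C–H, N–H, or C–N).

Step 1: Backside attack by OH⁻ on the carbon bearing the chloride: the new C–O bond forms as the C–Cl bond breaks, with Walden inversion at carbon.
The bond formed in this step is the C–O bond.

C–O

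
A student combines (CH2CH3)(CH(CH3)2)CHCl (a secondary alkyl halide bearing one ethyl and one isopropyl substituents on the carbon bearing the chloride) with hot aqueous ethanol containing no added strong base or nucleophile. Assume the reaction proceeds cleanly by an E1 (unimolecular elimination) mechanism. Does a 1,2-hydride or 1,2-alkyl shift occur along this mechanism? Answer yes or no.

The first-formed carbocation is secondary.
The adjacent isopropyl carbon already bears 2 other carbon substituents and has a hydrogen to migrate; after a 1,2-hydride shift from that carbon the positive charge sits on a tertiary centre.
Tertiary is more stable than secondary, so the shift occurs.

yes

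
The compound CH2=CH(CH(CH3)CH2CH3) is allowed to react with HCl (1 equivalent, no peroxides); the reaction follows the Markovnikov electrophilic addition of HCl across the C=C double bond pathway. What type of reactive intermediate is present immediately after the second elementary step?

Step 1: Electrophilic addition begins with the π(C=C) electrons forming a bond to the proton of HCl. Following Markovnikov's rule, the resulting cation is secondary. The H–Cl bond breaks heterolytically, releasing Cl⁻.
Step 2: A 1,2-hydride shift from the adjacent sec-butyl carbon moves the positive charge from the secondary centre to an adjacent carbon, generating a more stable tertiary carbocation.
After step 2 the species present is a tertiary carbocation.

tertiary carbocation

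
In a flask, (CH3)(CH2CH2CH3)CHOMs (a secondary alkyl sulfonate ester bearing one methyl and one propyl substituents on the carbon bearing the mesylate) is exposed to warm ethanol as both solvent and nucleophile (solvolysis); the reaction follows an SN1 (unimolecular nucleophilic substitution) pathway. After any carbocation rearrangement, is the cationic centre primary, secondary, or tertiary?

secondary

Step 1: The C–O bond breaks with both electrons going to the mesylate; MsO⁻ leaves and a secondary carbocation remains.
No single 1,2-shift to an adjacent carbon would give a more-substituted cation, so no rearrangement occurs.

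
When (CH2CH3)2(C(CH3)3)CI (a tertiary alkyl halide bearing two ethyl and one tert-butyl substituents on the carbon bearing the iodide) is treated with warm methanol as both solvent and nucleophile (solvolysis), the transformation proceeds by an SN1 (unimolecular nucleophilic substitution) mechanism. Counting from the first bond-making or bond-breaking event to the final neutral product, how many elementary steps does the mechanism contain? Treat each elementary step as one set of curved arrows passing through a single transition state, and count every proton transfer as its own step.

3

Step 1: The C–I bond breaks with both electrons going to the iodide; I⁻ leaves and a tertiary carbocation remains.
(No 1,2-shift: no single shift to an adjacent carbon would give a more stable cation.)
Step 2: A lone pair on the oxygen of CH3OH attacks the carbocation, forming a new C–O σ-bond and an oxonium ion.
Step 3: Deprotonation of the oxonium oxygen by solvent methanol yields the neutral ether.
Total: 3 elementary steps.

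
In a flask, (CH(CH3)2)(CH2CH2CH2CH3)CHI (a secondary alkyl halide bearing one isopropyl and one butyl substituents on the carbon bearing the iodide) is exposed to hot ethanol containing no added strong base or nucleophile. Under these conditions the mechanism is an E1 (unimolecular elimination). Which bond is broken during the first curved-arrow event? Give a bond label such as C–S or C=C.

C–I

Step 1: The C–I bond breaks with both electrons going to the iodide; I⁻ leaves and a secondary carbocation remains.
The bond broken in this step is the C–I bond.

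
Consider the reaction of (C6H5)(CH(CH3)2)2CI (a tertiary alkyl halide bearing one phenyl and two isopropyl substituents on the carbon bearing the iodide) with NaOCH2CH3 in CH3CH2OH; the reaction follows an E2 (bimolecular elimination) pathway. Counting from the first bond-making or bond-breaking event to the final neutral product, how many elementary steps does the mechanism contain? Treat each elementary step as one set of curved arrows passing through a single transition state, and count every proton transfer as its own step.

1

Step 1: Concerted anti-periplanar elimination: CH3CH2O⁻ abstracts a β-H while I⁻ leaves, and the C–H electrons become the new C=C π bond — all in a single transition state.
Total: 1 elementary step.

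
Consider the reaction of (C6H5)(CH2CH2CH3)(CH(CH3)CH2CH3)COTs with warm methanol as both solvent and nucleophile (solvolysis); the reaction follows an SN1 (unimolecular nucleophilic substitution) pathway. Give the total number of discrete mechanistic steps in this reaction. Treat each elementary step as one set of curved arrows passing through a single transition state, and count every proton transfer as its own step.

3

Step 1: The C–O bond breaks with both electrons going to the tosylate; TsO⁻ leaves and a tertiary carbocation remains.
(No 1,2-shift: no single shift to an adjacent carbon would give a more stable cation.)
Step 2: A lone pair on the oxygen of CH3OH attacks the carbocation, forming a new C–O σ-bond and an oxonium ion.
Step 3: A second solvent molecule removes the proton on oxygen, giving the neutral ether product.
Total: 3 elementary steps.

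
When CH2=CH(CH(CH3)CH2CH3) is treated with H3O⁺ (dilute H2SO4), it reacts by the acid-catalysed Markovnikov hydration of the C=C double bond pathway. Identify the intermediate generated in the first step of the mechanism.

secondary carbocation

Step 1: Electrophilic addition begins with the π(C=C) electrons forming a bond to the proton of H3O⁺. Following Markovnikov's rule, the resulting cation is secondary. H2O is released.
After step 1 the species present is a secondary carbocation.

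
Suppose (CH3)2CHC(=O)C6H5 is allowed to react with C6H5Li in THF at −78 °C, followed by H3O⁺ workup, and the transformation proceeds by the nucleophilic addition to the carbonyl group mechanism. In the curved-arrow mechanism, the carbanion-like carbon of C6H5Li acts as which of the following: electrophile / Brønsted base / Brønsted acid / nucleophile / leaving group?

nucleophile

Step 1: the carbanion-like carbon of C6H5Li attacks the sp² carbonyl carbon; the C=O π bond breaks and the electrons end up as a lone pair on the alkoxide oxygen of the tetrahedral intermediate.
The carbanion-like carbon of C6H5Li donates an electron pair to form a new σ-bond to carbon — it is the nucleophile.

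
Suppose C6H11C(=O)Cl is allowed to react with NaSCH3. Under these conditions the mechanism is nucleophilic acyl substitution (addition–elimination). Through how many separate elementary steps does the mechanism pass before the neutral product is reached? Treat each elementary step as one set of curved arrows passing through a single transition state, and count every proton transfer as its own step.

2

Step 1: CH3S⁻ adds to the carbonyl carbon; the C=O π electrons shift onto oxygen and a tetrahedral alkoxide intermediate forms.
Step 2: An oxygen lone pair re-forms the C=O π bond as the C–Cl σ-bond breaks; Cl⁻ is expelled.
Total: 2 elementary steps.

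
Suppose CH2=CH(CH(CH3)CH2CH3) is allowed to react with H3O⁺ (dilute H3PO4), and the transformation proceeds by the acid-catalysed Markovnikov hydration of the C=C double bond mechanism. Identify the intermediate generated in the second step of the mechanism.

Step 1: Electrophilic addition begins with the π(C=C) electrons forming a bond to the proton of H3O⁺. Following Markovnikov's rule, the resulting cation is secondary. H2O is released.
Step 2: Carbocation rearrangement: a 1,2-hydride shift from the adjacent sec-butyl carbon converts the initially-formed secondary cation into the more stable tertiary cation.
After step 2 the species present is a tertiary carbocation.

tertiary carbocation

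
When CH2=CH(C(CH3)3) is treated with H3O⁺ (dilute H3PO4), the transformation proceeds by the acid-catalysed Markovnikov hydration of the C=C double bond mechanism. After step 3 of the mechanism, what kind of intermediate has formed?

oxonium ion

Step 1: The π electrons of the C=C bond attack a proton of H3O⁺; Markovnikov addition places the new C–H on the less-substituted alkene carbon, so the positive charge ends up on the more-substituted carbon — a secondary carbocation. H2O is released.
Step 2: A methyl group with its bonding pair migrates from the adjacent tert-butyl carbon to the cationic centre — a 1,2-methyl shift — upgrading the secondary cation to a tertiary one.
Step 3: Nucleophilic capture of the cation by H2O produces the protonated alcohol (an oxonium ion).
After step 3 the species present is an oxonium ion.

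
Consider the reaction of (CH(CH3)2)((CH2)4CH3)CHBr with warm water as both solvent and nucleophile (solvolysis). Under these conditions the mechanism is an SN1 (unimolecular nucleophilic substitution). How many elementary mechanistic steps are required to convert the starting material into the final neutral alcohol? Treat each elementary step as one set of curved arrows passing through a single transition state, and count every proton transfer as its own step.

4

Step 1: Rate-determining heterolysis of the C–Br bond gives Br⁻ and a secondary carbocation.
Step 2: A 1,2-hydride shift from the adjacent isopropyl carbon moves the positive charge from the secondary centre to an adjacent carbon, generating a more stable tertiary carbocation.
Step 3: Nucleophilic capture: the oxygen of H2O bonds to the cationic carbon, producing an oxonium-ion intermediate.
Step 4: Proton transfer from the O–H of the oxonium ion to a solvent molecule delivers the neutral alcohol.
Total: 4 elementary steps.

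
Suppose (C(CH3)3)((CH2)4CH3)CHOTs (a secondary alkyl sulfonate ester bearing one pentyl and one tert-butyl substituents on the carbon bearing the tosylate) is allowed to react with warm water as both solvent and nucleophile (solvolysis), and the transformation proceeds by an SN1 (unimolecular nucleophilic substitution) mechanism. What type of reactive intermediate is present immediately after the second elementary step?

tertiary carbocation

Step 1: Unassisted departure of TsO⁻ (taking the C–O bonding pair) generates a secondary carbocation.
Step 2: Carbocation rearrangement: a 1,2-methyl shift from the adjacent tert-butyl carbon converts the initially-formed secondary cation into the more stable tertiary cation.
After step 2 the species present is a tertiary carbocation.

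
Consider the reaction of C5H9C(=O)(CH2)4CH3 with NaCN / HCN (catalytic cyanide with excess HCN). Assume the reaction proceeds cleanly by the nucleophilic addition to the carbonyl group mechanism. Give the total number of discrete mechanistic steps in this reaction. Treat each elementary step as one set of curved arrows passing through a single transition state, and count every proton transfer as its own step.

2

Step 1: CN⁻ attacks the sp² carbonyl carbon; the C=O π bond breaks and the electrons end up as a lone pair on the alkoxide oxygen of the tetrahedral intermediate.
Step 2: The alkoxide is protonated in situ by undissociated HCN, yielding a cyanohydrin; the CN⁻ so formed carries on the cycle.
Total: 2 elementary steps.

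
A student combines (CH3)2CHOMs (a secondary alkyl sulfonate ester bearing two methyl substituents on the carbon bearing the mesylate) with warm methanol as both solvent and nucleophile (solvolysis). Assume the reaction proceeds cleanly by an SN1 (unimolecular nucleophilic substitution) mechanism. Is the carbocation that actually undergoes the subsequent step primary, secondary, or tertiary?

secondary

Step 1: The C–O bond breaks with both electrons going to the mesylate; MsO⁻ leaves and a secondary carbocation remains.
No single 1,2-shift to an adjacent carbon would give a more-substituted cation, so no rearrangement occurs.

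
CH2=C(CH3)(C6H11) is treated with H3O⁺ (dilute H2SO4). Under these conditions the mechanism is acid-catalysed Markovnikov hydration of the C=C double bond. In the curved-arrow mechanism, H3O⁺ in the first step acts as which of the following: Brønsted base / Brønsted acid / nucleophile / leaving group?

Brønsted acid

Step 1: The π electrons of the C=C bond attack a proton of H3O⁺; Markovnikov addition places the new C–H on the less-substituted alkene carbon, so the positive charge ends up on the more-substituted carbon — a tertiary carbocation. H2O is released.
H3O⁺ in the first step donates a proton in a proton-transfer step — a Brønsted acid.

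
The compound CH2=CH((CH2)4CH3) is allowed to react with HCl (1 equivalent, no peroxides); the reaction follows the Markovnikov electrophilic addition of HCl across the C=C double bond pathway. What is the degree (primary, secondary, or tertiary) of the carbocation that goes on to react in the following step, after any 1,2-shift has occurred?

Step 1: Protonation of the alkene by HCl: the π bond acts as the nucleophile and picks up H⁺, giving the more stable (Markovnikov) secondary carbocation. The H–Cl bond breaks heterolytically, releasing Cl⁻.
No single 1,2-shift to an adjacent carbon would give a more-substituted cation, so no rearrangement occurs.

secondary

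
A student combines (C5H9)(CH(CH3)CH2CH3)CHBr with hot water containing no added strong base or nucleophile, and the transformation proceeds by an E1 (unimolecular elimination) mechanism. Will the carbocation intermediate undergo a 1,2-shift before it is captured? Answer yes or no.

yes

The first-formed carbocation is secondary.
The adjacent cyclopentyl carbon already bears 2 other carbon substituents and has a hydrogen to migrate; after a 1,2-hydride shift from that carbon the positive charge sits on a tertiary centre.
Tertiary is more stable than secondary, so the shift occurs.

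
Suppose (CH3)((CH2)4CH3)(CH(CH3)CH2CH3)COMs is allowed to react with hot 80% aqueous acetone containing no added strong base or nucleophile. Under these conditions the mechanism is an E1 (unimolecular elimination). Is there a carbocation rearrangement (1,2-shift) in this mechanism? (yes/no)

The first-formed carbocation is tertiary.
No single 1,2-shift to an adjacent carbon would produce a more-substituted cation than the one already present, so no rearrangement occurs.

no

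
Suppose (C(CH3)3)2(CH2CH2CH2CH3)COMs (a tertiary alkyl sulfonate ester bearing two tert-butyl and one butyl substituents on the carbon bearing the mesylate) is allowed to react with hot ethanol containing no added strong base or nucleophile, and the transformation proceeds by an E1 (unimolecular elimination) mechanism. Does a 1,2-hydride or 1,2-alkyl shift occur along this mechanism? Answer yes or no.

The first-formed carbocation is tertiary.
No single 1,2-shift to an adjacent carbon would produce a more-substituted cation than the one already present, so no rearrangement occurs.

no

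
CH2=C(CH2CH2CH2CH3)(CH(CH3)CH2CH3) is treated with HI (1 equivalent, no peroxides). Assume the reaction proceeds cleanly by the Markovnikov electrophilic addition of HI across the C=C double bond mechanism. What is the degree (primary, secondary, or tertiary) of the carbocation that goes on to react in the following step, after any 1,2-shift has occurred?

Step 1: Protonation of the alkene by HI: the π bond acts as the nucleophile and picks up H⁺, giving the more stable (Markovnikov) tertiary carbocation. The H–I bond breaks heterolytically, releasing I⁻.
No single 1,2-shift to an adjacent carbon would give a more-substituted cation, so no rearrangement occurs.

tertiary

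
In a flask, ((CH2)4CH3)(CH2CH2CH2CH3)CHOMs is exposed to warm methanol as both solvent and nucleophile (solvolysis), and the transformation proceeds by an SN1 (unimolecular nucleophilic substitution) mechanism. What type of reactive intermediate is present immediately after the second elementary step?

Step 1: Ionisation: the C–O σ-bond cleaves heterolytically; both bonding electrons depart with MsO⁻, leaving a secondary carbocation at the α-carbon.
Step 2: CH3OH donates an oxygen lone pair into the empty p orbital of the cation, giving a protonated ether (an oxonium ion).
After step 2 the species present is an oxonium ion.

oxonium ion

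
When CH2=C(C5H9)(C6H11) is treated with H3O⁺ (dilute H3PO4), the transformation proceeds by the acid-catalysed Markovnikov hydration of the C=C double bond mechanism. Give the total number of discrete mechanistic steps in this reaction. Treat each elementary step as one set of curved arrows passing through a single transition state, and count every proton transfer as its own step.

Step 1: Electrophilic addition begins with the π(C=C) electrons forming a bond to the proton of H3O⁺. Following Markovnikov's rule, the resulting cation is tertiary. H2O is released.
(No 1,2-shift: no single shift to an adjacent carbon would give a more stable cation.)
Step 2: Nucleophilic capture of the cation by H2O produces the protonated alcohol (an oxonium ion).
Step 3: H2O removes a proton from the oxonium oxygen, regenerating H3O⁺ and giving the neutral alcohol.
Total: 3 elementary steps.

3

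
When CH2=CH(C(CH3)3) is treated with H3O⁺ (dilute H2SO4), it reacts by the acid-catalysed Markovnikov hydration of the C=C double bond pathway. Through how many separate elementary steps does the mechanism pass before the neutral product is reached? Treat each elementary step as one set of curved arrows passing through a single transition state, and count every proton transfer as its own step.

Step 1: Electrophilic addition begins with the π(C=C) electrons forming a bond to the proton of H3O⁺. Following Markovnikov's rule, the resulting cation is secondary. H2O is released.
Step 2: A 1,2-methyl shift from the adjacent tert-butyl carbon moves the positive charge from the secondary centre to an adjacent carbon, generating a more stable tertiary carbocation.
Step 3: Nucleophilic capture of the cation by H2O produces the protonated alcohol (an oxonium ion).
Step 4: Deprotonation of the oxonium ion by a water molecule delivers the neutral alcohol and regenerates the acid catalyst.
Total: 4 elementary steps.

4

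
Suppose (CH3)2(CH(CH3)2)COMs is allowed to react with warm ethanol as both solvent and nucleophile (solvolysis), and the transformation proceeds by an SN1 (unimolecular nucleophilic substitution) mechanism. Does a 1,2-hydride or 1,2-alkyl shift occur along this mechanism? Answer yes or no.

The first-formed carbocation is tertiary.
No single 1,2-shift to an adjacent carbon would produce a more-substituted cation than the one already present, so no rearrangement occurs.

no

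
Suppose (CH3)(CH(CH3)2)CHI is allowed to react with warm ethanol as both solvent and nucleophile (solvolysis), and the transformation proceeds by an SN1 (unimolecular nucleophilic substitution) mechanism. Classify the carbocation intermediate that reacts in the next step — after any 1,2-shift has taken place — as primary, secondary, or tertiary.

tertiary

Step 1: The C–I bond breaks with both electrons going to the iodide; I⁻ leaves and a secondary carbocation remains.
Step 2: A hydride (H with its bonding pair) migrates from the adjacent isopropyl carbon to the cationic centre — a 1,2-hydride shift — upgrading the secondary cation to a tertiary one.
The cation rearranges from secondary to tertiary via a 1,2-hydride shift from the adjacent isopropyl carbon; the tertiary cation is what reacts next.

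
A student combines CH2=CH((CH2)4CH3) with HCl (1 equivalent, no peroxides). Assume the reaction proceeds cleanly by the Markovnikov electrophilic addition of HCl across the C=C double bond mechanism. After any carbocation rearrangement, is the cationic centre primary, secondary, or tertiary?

secondary

Step 1: Electrophilic addition begins with the π(C=C) electrons forming a bond to the proton of HCl. Following Markovnikov's rule, the resulting cation is secondary. The H–Cl bond breaks heterolytically, releasing Cl⁻.
No single 1,2-shift to an adjacent carbon would give a more-substituted cation, so no rearrangement occurs.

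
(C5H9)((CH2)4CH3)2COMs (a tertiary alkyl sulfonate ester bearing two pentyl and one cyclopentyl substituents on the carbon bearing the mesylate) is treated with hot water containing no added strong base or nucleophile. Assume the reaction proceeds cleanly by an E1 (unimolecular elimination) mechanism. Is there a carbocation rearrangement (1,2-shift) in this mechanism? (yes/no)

no

The first-formed carbocation is tertiary.
No single 1,2-shift to an adjacent carbon would produce a more-substituted cation than the one already present, so no rearrangement occurs.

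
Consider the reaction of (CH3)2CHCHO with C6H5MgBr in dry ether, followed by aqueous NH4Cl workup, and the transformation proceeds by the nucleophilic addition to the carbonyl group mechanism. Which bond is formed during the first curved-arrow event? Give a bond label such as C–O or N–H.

C–C

Step 1: A lone pair / filled orbital on the carbanion-like carbon of C6H5MgBr attacks the electrophilic carbonyl carbon; the π(C=O) electrons shift onto oxygen, producing a tetrahedral alkoxide intermediate.
The bond formed in this step is the C–C bond.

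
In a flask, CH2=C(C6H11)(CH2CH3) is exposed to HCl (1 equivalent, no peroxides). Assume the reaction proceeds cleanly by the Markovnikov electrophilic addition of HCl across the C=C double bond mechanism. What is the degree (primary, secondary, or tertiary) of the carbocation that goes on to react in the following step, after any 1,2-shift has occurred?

Step 1: The π electrons of the C=C bond attack a proton of HCl; Markovnikov addition places the new C–H on the less-substituted alkene carbon, so the positive charge ends up on the more-substituted carbon — a tertiary carbocation. The H–Cl bond breaks heterolytically, releasing Cl⁻.
No single 1,2-shift to an adjacent carbon would give a more-substituted cation, so no rearrangement occurs.

tertiary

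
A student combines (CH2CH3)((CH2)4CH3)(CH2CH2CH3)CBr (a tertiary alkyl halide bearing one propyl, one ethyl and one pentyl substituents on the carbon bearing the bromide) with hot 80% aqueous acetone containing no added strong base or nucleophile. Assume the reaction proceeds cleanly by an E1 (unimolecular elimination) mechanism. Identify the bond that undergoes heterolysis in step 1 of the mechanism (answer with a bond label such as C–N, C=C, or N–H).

Step 1: Unassisted departure of Br⁻ (taking the C–Br bonding pair) generates a tertiary carbocation.
The bond broken in this step is the C–Br bond.

C–Br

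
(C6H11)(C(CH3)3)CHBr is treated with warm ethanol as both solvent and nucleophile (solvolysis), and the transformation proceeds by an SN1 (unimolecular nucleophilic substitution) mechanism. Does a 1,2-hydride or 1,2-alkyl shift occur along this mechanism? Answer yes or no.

The first-formed carbocation is secondary.
The adjacent cyclohexyl carbon already bears 2 other carbon substituents and has a hydrogen to migrate; after a 1,2-hydride shift from that carbon the positive charge sits on a tertiary centre.
Tertiary is more stable than secondary, so the shift occurs.

yes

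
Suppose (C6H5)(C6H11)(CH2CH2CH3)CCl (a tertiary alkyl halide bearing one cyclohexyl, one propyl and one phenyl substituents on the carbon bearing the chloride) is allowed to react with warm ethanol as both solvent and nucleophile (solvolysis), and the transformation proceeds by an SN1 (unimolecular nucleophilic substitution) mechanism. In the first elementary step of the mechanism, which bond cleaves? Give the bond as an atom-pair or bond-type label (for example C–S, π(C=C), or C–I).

Step 1: Unassisted departure of Cl⁻ (taking the C–Cl bonding pair) generates a tertiary carbocation.
The bond broken in this step is the C–Cl bond.

C–Cl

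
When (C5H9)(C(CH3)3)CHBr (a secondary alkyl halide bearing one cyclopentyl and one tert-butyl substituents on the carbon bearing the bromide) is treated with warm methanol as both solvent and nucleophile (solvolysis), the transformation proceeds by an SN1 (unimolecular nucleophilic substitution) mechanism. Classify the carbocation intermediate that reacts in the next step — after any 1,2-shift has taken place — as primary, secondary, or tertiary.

tertiary

Step 1: Unassisted departure of Br⁻ (taking the C–Br bonding pair) generates a secondary carbocation.
Step 2: Carbocation rearrangement: a 1,2-hydride shift from the adjacent cyclopentyl carbon converts the initially-formed secondary cation into the more stable tertiary cation.
The cation rearranges from secondary to tertiary via a 1,2-hydride shift from the adjacent cyclopentyl carbon; the tertiary cation is what reacts next.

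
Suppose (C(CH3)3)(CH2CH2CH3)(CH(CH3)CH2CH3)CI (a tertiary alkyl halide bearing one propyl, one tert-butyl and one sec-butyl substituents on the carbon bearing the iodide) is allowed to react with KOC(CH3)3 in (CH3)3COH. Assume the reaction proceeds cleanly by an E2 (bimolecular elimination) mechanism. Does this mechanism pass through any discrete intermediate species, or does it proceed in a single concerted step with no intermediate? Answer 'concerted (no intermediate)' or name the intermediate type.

concerted (no intermediate)

Concerted anti-periplanar elimination: (CH3)3CO⁻ abstracts a β-H while I⁻ leaves, and the C–H electrons become the new C=C π bond — all in a single transition state.
All bond changes occur in one transition state; no discrete intermediate is formed.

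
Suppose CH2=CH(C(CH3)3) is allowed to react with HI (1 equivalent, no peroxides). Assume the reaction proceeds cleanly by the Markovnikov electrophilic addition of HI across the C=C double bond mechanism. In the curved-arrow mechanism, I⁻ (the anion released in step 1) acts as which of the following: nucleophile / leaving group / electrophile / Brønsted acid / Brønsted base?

Step 3: Nucleophilic attack by I⁻ on the carbocation completes the addition, giving R–I.
I⁻ (the anion released in step 1) donates an electron pair to form a new σ-bond to carbon — it is the nucleophile.

nucleophile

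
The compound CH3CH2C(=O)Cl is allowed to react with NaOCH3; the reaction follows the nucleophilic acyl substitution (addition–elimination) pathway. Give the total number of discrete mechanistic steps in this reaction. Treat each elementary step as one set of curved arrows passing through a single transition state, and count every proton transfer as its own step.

Step 1: Nucleophilic addition of CH3O⁻ to the acyl carbon breaks the π(C=O) bond and yields a tetrahedral, anionic intermediate.
Step 2: Elimination step: re-formation of the carbonyl π bond drives out Cl⁻, giving the new acyl compound.
Total: 2 elementary steps.

2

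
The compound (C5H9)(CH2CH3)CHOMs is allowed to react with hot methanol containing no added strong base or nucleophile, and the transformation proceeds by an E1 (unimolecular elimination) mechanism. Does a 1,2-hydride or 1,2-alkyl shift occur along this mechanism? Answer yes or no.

The first-formed carbocation is secondary.
The adjacent cyclopentyl carbon already bears 2 other carbon substituents and has a hydrogen to migrate; after a 1,2-hydride shift from that carbon the positive charge sits on a tertiary centre.
Tertiary is more stable than secondary, so the shift occurs.

yes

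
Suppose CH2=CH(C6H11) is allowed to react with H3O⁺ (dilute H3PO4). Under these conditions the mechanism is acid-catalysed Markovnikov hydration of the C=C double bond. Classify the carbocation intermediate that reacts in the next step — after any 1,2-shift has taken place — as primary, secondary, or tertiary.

Step 1: Electrophilic addition begins with the π(C=C) electrons forming a bond to the proton of H3O⁺. Following Markovnikov's rule, the resulting cation is secondary. H2O is released.
Step 2: Carbocation rearrangement: a 1,2-hydride shift from the adjacent cyclohexyl carbon converts the initially-formed secondary cation into the more stable tertiary cation.
The cation rearranges from secondary to tertiary via a 1,2-hydride shift from the adjacent cyclohexyl carbon; the tertiary cation is what reacts next.

tertiary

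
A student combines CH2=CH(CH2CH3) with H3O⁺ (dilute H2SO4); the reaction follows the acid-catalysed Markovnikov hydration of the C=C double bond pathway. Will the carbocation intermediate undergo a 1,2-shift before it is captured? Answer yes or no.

no

The first-formed carbocation is secondary.
No single 1,2-shift to an adjacent carbon would produce a more-substituted cation than the one already present, so no rearrangement occurs.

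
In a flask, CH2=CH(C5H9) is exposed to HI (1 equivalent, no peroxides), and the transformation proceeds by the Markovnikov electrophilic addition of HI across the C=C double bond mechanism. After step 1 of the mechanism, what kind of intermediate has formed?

Step 1: The π electrons of the C=C bond attack a proton of HI; Markovnikov addition places the new C–H on the less-substituted alkene carbon, so the positive charge ends up on the more-substituted carbon — a secondary carbocation. The H–I bond breaks heterolytically, releasing I⁻.
After step 1 the species present is a secondary carbocation.

secondary carbocation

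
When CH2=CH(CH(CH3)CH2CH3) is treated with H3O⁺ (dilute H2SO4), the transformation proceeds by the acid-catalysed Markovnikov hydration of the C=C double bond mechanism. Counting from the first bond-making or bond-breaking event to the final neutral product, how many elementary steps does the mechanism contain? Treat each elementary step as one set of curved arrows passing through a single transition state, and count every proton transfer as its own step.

4

Step 1: Electrophilic addition begins with the π(C=C) electrons forming a bond to the proton of H3O⁺. Following Markovnikov's rule, the resulting cation is secondary. H2O is released.
Step 2: A 1,2-hydride shift from the adjacent sec-butyl carbon moves the positive charge from the secondary centre to an adjacent carbon, generating a more stable tertiary carbocation.
Step 3: Nucleophilic capture of the cation by H2O produces the protonated alcohol (an oxonium ion).
Step 4: Proton transfer from the O–H of the oxonium ion to H2O completes the catalytic cycle and yields the alcohol.
Total: 4 elementary steps.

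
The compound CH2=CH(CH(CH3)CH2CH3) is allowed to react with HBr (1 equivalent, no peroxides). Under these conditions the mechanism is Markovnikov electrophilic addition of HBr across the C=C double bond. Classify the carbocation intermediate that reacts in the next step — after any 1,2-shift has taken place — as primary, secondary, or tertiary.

Step 1: The π electrons of the C=C bond attack a proton of HBr; Markovnikov addition places the new C–H on the less-substituted alkene carbon, so the positive charge ends up on the more-substituted carbon — a secondary carbocation. The H–Br bond breaks heterolytically, releasing Br⁻.
Step 2: A hydride (H with its bonding pair) migrates from the adjacent sec-butyl carbon to the cationic centre — a 1,2-hydride shift — upgrading the secondary cation to a tertiary one.
The cation rearranges from secondary to tertiary via a 1,2-hydride shift from the adjacent sec-butyl carbon; the tertiary cation is what reacts next.

tertiary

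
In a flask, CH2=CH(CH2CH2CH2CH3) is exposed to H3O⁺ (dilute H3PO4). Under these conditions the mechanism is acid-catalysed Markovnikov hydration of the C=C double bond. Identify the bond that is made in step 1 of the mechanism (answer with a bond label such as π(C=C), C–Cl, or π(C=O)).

C–H

Step 1: Protonation of the alkene by H3O⁺: the π bond acts as the nucleophile and picks up H⁺, giving the more stable (Markovnikov) secondary carbocation. H2O is released.
The bond formed in this step is the C–H bond.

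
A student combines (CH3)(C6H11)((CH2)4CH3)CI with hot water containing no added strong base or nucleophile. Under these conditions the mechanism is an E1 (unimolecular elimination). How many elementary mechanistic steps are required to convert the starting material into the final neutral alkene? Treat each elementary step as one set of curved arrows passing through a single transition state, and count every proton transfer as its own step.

2

Step 1: Rate-determining heterolysis of the C–I bond gives I⁻ and a tertiary carbocation.
(No 1,2-shift: no single shift to an adjacent carbon would give a more stable cation.)
Step 2: A water molecule (solvent) deprotonates a β-carbon; as the C–H bond breaks, those electrons form the new alkene π bond.
Total: 2 elementary steps.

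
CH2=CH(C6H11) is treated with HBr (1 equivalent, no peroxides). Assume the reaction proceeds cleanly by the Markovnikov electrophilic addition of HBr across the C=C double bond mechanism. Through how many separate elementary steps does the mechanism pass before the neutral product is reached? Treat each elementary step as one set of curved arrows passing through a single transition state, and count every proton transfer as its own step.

3

Step 1: The π electrons of the C=C bond attack a proton of HBr; Markovnikov addition places the new C–H on the less-substituted alkene carbon, so the positive charge ends up on the more-substituted carbon — a secondary carbocation. The H–Br bond breaks heterolytically, releasing Br⁻.
Step 2: A 1,2-hydride shift from the adjacent cyclohexyl carbon moves the positive charge from the secondary centre to an adjacent carbon, generating a more stable tertiary carbocation.
Step 3: The Br⁻ anion donates a lone pair to the carbocation, forming the new C–Br σ-bond and giving the neutral alkyl halide.
Total: 3 elementary steps.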